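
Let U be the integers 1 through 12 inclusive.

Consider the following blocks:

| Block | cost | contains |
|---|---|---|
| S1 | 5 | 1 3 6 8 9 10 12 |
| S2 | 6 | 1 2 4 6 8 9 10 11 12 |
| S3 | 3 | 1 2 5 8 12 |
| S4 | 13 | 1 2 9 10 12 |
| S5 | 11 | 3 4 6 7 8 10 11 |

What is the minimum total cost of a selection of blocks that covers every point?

S1, S3, S5 together cover every point (S1 ∪ S3 ∪ S5 = {1, 2, 3, 4, 5, 6, 7, 8, 9, 10, 11, 12}); total cost 5 + 3 + 11 = 19.
The greedy pick S3, S2, S1, S5 costs 25; no covering selection beats 19.

19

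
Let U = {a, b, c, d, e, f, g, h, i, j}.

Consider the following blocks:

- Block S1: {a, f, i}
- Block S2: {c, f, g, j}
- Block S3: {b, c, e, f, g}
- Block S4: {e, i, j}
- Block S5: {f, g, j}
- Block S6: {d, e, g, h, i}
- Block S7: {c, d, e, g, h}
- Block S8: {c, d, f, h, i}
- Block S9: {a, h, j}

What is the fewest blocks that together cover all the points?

Take {S3, S6, S9}. Their union is {a, b, c, d, e, f, g, h, i, j}, which is all 10 points.
Only S3 contains b, so S3 is forced; the remaining 5 points need at least 2 more blocks (each remaining block adds at most 3) — so at least 3 blocks are needed, and 3 is optimal.

3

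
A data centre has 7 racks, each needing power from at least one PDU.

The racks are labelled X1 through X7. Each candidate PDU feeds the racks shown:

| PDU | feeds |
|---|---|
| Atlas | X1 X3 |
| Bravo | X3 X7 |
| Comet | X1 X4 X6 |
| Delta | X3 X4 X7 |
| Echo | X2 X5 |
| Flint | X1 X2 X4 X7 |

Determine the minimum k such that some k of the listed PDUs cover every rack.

3

Take {Bravo, Comet, Echo}. Their union is {X1, X2, X3, X4, X5, X6, X7}, which is all 7 racks.
Only Echo contains X5, so Echo is forced; the remaining 5 racks need at least 2 more PDUs (each remaining PDU adds at most 3) — so at least 3 PDUs are needed, and 3 is optimal.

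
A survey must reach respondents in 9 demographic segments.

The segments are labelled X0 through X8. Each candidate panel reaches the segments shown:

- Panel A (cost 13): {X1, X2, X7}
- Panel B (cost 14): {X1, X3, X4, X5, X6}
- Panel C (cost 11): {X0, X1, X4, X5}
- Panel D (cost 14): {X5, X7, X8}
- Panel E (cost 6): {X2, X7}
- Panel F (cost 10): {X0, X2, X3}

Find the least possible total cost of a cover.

B, D, F together cover every segment (B ∪ D ∪ F = {X0, X1, X2, X3, X4, X5, X6, X7, X8}); total cost 14 + 14 + 10 = 38.
The greedy pick C, E, B, D costs 45; no covering selection beats 38.

38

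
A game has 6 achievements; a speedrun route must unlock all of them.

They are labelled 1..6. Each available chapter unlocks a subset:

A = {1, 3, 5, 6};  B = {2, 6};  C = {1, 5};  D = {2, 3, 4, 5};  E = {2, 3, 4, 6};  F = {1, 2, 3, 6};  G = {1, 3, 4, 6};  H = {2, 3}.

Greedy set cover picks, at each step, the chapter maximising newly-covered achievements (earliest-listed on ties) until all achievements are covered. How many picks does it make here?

Greedy: pick A (covers 4 new) → pick D (covers 2 new). Total picks: 2.

2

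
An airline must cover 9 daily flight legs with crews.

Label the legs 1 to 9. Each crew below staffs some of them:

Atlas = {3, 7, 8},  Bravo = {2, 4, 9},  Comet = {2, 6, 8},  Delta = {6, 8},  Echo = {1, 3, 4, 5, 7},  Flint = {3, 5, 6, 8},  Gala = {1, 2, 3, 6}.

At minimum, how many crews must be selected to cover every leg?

Bravo and Comet and Echo together: Bravo ∪ Comet ∪ Echo = {1, 2, 3, 4, 5, 6, 7, 8, 9} — every leg is covered.
Only Bravo contains 9, so Bravo is forced; the remaining 6 legs need at least 2 more crews (each remaining crew adds at most 4) — so at least 3 crews are needed, and 3 is optimal.

3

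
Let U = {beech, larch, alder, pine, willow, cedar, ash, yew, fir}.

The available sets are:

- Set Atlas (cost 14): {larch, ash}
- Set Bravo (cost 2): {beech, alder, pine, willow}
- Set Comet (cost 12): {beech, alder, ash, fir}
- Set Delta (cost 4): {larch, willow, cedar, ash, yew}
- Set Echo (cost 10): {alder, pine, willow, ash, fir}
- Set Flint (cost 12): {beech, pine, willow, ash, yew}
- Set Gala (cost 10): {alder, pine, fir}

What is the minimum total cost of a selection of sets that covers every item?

Bravo, Delta, Gala together cover every item (Bravo ∪ Delta ∪ Gala = {beech, larch, alder, pine, willow, cedar, ash, yew, fir}); total cost 2 + 4 + 10 = 16.
No covering selection has total cost below 16.

16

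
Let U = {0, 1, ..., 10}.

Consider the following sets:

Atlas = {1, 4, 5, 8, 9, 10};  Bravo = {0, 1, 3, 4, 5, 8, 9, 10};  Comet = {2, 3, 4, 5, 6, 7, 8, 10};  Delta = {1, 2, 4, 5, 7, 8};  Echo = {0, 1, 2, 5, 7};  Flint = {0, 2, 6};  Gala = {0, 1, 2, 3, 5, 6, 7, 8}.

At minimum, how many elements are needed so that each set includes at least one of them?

2

The 2 elements {0, 5} hit every set.
The sets Atlas, Flint are pairwise disjoint, so any hitting set needs a separate element for each — at least 2. Hence 2 is optimal.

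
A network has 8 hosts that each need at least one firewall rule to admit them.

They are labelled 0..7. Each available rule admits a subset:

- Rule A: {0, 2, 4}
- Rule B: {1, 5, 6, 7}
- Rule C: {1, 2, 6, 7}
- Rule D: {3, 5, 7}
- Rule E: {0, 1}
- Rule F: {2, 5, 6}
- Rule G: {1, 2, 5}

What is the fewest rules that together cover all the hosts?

Take {A, B, D}. Their union is {0, 1, 2, 3, 4, 5, 6, 7}, which is all 8 hosts.
Only D contains 3, so D is forced; the remaining 5 hosts need at least 2 more rules (each remaining rule adds at most 3) — so at least 3 rules are needed, and 3 is optimal.

3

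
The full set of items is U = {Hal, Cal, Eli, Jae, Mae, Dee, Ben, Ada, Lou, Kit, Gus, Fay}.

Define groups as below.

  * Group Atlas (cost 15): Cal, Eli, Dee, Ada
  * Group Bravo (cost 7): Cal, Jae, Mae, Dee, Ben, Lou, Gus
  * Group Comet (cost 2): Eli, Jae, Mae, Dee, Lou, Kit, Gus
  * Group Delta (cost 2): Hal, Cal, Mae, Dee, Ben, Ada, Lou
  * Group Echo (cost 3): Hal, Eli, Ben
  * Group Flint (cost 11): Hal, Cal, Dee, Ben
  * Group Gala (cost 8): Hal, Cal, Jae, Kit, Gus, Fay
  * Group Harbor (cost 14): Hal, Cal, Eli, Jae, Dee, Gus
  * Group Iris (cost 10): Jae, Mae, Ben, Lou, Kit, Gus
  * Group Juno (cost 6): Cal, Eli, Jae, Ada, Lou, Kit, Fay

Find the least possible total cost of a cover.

Comet, Delta, Juno together cover every item (Comet ∪ Delta ∪ Juno = {Hal, Cal, Eli, Jae, Mae, Dee, Ben, Ada, Lou, Kit, Gus, Fay}); total cost 2 + 2 + 6 = 10.
No covering selection has total cost below 10.

10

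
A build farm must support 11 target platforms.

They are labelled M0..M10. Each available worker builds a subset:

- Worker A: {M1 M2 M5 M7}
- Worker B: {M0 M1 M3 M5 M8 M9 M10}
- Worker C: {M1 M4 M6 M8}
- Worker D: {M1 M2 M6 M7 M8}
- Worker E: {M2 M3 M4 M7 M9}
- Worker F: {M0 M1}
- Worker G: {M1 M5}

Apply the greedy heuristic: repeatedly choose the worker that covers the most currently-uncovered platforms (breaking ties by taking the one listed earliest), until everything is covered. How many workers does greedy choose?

Greedy: pick B (covers 7 new) → pick D (covers 3 new) → pick C (covers 1 new). Total picks: 3.

3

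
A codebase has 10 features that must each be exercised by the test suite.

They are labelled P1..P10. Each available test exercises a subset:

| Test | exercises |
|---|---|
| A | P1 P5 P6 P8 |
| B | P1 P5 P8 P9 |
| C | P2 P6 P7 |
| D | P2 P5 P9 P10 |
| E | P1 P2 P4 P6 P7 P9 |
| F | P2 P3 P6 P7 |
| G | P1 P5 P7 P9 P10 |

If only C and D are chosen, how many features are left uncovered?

4

Union of C, D = {P2, P5, P6, P7, P9, P10}.
Not covered: P1, P3, P4, P8 — 4 features.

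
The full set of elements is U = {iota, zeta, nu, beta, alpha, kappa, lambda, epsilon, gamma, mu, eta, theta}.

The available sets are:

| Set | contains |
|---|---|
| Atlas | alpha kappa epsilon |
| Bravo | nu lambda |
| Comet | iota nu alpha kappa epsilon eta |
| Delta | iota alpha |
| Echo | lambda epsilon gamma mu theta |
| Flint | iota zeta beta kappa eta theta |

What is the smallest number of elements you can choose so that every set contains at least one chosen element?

Take H = {zeta, alpha, lambda}. Each listed set contains at least one of these, so H is a hitting set of size 3.
No choice of 2 elements meets every set, so 3 is the minimum.

3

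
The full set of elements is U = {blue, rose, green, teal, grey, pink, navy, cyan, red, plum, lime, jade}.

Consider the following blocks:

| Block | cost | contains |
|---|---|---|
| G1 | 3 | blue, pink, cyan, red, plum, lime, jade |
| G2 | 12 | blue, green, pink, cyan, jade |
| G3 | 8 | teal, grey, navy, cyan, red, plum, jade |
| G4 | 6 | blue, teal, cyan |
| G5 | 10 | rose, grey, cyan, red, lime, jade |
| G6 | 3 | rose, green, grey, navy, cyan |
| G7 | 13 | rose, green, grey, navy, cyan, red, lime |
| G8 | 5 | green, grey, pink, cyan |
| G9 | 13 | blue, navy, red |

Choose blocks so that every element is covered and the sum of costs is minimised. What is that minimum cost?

G1, G4, G6 together cover every element (G1 ∪ G4 ∪ G6 = {blue, rose, green, teal, grey, pink, navy, cyan, red, plum, lime, jade}); total cost 3 + 6 + 3 = 12.
No covering selection has total cost below 12.

12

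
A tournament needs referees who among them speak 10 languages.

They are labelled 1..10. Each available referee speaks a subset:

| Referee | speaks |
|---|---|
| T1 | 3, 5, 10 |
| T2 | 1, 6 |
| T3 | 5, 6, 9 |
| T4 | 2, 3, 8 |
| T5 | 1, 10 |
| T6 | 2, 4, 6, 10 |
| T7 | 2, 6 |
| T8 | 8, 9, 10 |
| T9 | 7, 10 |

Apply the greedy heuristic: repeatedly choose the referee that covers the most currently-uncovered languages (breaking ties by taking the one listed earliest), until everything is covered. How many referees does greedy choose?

5

Greedy: pick T6 (covers 4 new) → pick T1 (covers 2 new) → pick T8 (covers 2 new) → pick T2 (covers 1 new) → pick T9 (covers 1 new). Total picks: 5.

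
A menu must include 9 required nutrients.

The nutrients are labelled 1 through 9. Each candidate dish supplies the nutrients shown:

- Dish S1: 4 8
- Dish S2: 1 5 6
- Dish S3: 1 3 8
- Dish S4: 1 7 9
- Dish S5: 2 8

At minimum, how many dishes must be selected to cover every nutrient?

S1 and S2 and S3 and S4 and S5 together: S1 ∪ S2 ∪ S3 ∪ S4 ∪ S5 = {1, 2, 3, 4, 5, 6, 7, 8, 9} — every nutrient is covered.
No 4 of the 5 dishes cover everything (all 5 combinations miss at least one nutrient), so 5 is optimal.

5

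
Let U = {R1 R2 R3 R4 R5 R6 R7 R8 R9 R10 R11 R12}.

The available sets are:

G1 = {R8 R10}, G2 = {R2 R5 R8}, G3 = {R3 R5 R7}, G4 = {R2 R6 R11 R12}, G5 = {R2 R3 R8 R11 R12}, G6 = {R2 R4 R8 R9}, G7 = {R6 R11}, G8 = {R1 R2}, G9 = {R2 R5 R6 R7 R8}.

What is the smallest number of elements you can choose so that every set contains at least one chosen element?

The 4 elements {R2, R5, R6, R8} hit every set.
The sets G1, G3, G7, G8 are pairwise disjoint, so any hitting set needs a separate element for each — at least 4. Hence 4 is optimal.

4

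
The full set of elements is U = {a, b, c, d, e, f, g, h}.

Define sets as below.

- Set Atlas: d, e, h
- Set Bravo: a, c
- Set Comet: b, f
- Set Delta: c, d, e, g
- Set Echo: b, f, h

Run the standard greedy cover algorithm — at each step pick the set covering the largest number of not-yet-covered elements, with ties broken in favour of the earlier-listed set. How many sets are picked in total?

Greedy: pick Delta (covers 4 new) → pick Echo (covers 3 new) → pick Bravo (covers 1 new). Total picks: 3.

3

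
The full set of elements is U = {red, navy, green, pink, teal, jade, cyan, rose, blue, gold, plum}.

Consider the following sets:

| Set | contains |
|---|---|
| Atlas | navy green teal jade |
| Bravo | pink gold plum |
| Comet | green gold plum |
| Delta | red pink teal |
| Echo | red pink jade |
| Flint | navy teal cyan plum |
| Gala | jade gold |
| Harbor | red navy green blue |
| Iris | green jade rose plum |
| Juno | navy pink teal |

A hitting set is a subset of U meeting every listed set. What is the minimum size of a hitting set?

H = {red, teal, gold, plum} meets every set (each contains at least one member of H), and |H| = 4.
No choice of 3 elements meets every set, so 4 is the minimum.

4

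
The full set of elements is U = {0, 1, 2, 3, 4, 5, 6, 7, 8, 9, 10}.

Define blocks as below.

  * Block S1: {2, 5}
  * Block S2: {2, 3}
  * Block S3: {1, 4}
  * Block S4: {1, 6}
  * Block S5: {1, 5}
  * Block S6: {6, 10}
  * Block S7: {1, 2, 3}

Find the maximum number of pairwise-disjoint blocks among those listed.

3

S2, S3, S6 are pairwise disjoint (S2={2,3}; S3={1,4}; S6={6,10}).
Every remaining block overlaps one of these, and no 4 of the listed blocks are pairwise disjoint, so 3 is the maximum.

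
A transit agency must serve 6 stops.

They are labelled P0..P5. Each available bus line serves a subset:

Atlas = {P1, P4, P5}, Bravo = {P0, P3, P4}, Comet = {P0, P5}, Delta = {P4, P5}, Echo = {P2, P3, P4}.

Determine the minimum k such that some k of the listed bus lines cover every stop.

3

Take {Atlas, Bravo, Echo}. Their union is {P0, P1, P2, P3, P4, P5}, which is all 6 stops.
Only Atlas contains P1, so Atlas is forced; the remaining 3 stops need at least 2 more bus lines (each remaining bus line adds at most 2) — so at least 3 bus lines are needed, and 3 is optimal.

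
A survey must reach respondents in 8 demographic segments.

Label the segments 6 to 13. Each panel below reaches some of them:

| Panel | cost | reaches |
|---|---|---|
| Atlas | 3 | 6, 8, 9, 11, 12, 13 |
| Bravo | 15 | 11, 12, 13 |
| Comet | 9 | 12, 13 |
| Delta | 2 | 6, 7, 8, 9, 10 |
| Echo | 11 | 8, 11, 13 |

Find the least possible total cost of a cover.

Atlas, Delta together cover every segment (Atlas ∪ Delta = {6, 7, 8, 9, 10, 11, 12, 13}); total cost 3 + 2 = 5.
No covering selection has total cost below 5.

5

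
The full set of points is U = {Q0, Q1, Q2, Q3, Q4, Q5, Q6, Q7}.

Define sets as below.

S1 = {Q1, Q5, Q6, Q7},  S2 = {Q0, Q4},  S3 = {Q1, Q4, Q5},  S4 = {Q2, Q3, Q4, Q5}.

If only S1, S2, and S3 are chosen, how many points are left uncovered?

2

Union of S1, S2, S3 = {Q0, Q1, Q4, Q5, Q6, Q7}.
Not covered: Q2, Q3 — 2 points.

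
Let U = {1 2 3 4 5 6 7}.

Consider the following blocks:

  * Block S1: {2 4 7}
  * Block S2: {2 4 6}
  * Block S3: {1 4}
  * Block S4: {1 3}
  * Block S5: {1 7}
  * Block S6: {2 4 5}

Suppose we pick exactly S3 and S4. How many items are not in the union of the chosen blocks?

Union of S3, S4 = {1, 3, 4}.
Not covered: 2, 5, 6, 7 — 4 items.

4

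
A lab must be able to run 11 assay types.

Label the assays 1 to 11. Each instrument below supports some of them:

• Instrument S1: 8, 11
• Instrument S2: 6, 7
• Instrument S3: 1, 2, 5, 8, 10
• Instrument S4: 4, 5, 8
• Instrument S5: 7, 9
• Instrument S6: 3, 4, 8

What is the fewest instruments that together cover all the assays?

5

S1 and S2 and S3 and S5 and S6 together: S1 ∪ S2 ∪ S3 ∪ S5 ∪ S6 = {1, 2, 3, 4, 5, 6, 7, 8, 9, 10, 11} — every assay is covered.
No 4 of the 6 instruments cover everything (all 15 combinations miss at least one assay), so 5 is optimal.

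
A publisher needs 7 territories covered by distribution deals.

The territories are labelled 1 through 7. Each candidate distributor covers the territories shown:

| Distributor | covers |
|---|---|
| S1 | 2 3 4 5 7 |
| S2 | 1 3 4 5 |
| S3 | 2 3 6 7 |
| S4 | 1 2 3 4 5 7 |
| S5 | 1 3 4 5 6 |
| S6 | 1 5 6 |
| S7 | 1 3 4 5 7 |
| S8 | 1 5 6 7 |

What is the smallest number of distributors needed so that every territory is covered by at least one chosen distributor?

2

S4 and S8 together: S4 ∪ S8 = {1, 2, 3, 4, 5, 6, 7} — every territory is covered.
No single distributor has all 7 territories (the largest, S4, has 6), so 2 is optimal.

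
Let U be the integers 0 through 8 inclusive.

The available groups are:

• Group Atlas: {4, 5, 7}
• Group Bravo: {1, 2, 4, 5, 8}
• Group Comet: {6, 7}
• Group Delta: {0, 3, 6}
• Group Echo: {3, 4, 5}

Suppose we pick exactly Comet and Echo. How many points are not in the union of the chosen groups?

4

Union of Comet, Echo = {3, 4, 5, 6, 7}.
Not covered: 0, 1, 2, 8 — 4 points.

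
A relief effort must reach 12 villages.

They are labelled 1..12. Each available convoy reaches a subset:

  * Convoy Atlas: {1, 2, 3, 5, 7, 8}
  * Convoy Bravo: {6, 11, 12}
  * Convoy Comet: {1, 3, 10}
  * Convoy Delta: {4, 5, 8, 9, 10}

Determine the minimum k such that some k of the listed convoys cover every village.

Take {Atlas, Bravo, Delta}. Their union is {1, 2, 3, 4, 5, 6, 7, 8, 9, 10, 11, 12}, which is all 12 villages.
Only Atlas contains 2, so Atlas is forced; the remaining 6 villages need at least 2 more convoys (each remaining convoy adds at most 3) — so at least 3 convoys are needed, and 3 is optimal.

3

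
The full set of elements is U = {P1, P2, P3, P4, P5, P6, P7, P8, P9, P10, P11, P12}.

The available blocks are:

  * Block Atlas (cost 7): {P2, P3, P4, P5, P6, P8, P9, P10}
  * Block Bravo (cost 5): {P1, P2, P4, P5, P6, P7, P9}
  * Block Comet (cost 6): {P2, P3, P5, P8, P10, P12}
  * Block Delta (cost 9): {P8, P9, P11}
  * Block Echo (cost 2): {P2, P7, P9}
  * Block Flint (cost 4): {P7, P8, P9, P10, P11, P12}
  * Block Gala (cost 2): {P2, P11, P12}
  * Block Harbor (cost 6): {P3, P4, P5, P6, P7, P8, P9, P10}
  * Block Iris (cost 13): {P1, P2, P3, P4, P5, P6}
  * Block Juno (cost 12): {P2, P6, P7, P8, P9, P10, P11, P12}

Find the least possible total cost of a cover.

Bravo, Gala, Harbor together cover every element (Bravo ∪ Gala ∪ Harbor = {P1, P2, P3, P4, P5, P6, P7, P8, P9, P10, P11, P12}); total cost 5 + 2 + 6 = 13.
The greedy pick Echo, Flint, Bravo, Comet costs 17; no covering selection beats 13.

13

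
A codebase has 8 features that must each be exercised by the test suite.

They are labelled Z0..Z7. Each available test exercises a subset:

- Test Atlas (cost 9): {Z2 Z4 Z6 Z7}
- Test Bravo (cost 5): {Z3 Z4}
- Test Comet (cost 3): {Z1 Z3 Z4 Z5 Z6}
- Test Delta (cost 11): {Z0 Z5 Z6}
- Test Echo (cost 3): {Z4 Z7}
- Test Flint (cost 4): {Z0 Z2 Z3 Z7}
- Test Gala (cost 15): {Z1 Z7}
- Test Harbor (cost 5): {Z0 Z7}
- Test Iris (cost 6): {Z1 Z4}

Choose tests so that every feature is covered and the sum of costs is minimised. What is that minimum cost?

Comet, Flint together cover every feature (Comet ∪ Flint = {Z0, Z1, Z2, Z3, Z4, Z5, Z6, Z7}); total cost 3 + 4 = 7.
No covering selection has total cost below 7.

7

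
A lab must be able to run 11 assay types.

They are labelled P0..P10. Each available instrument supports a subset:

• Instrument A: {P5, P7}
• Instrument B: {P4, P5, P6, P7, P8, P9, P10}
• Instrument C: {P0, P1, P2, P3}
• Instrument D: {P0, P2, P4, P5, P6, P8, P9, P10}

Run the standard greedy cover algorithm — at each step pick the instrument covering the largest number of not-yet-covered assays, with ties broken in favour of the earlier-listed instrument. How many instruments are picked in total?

3

Greedy: pick D (covers 8 new) → pick C (covers 2 new) → pick A (covers 1 new). Total picks: 3.
(The true minimum cover uses only 2 instruments, so greedy is not optimal here.)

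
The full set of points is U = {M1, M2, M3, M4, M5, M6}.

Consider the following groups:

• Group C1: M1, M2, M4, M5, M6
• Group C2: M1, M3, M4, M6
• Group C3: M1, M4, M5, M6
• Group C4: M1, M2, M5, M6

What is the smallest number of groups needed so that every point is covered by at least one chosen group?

C1 and C2 together: C1 ∪ C2 = {M1, M2, M3, M4, M5, M6} — every point is covered.
No single group has all 6 points (the largest, C1, has 5), so 2 is optimal.

2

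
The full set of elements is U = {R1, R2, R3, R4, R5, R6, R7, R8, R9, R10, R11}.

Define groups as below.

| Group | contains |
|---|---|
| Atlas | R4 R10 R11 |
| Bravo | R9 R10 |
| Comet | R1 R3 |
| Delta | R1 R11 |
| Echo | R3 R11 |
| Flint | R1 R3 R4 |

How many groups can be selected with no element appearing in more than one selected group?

Atlas, Comet are pairwise disjoint (Atlas={R4,R10,R11}; Comet={R1,R3}).
Every remaining group overlaps one of these, and no 3 of the listed groups are pairwise disjoint, so 2 is the maximum.

2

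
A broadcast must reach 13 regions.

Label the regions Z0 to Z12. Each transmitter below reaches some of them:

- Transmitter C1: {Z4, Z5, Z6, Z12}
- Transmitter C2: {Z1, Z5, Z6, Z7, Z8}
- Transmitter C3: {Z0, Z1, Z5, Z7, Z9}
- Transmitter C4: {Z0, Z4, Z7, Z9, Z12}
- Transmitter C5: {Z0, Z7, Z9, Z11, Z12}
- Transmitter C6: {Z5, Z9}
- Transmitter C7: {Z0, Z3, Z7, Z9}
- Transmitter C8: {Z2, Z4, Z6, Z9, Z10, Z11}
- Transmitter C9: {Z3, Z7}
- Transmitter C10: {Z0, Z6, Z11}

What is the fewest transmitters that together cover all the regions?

4

Take {C1, C2, C7, C8}. Their union is {Z0, Z1, Z2, Z3, Z4, Z5, Z6, Z7, Z8, Z9, Z10, Z11, Z12}, which is all 13 regions.
No 3 of the 10 transmitters cover everything (all 120 combinations miss at least one region), so 4 is optimal.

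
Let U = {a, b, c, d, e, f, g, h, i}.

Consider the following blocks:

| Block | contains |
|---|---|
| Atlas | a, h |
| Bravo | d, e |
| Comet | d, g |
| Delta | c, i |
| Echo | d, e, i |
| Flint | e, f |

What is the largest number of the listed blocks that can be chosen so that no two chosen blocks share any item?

Atlas, Comet, Delta, Flint are pairwise disjoint (Atlas={a,h}; Comet={d,g}; Delta={c,i}; Flint={e,f}).
Every remaining block overlaps one of these, and no 5 of the listed blocks are pairwise disjoint, so 4 is the maximum.

4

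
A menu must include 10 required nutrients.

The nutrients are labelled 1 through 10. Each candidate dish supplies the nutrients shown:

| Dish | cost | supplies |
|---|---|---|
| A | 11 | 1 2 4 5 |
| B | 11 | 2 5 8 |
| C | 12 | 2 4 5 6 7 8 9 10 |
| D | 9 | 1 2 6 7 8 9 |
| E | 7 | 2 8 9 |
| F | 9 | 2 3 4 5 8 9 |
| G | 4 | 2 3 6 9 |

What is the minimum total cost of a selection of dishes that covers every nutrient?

C, D, G together cover every nutrient (C ∪ D ∪ G = {1, 2, 3, 4, 5, 6, 7, 8, 9, 10}); total cost 12 + 9 + 4 = 25.
No covering selection has total cost below 25.

25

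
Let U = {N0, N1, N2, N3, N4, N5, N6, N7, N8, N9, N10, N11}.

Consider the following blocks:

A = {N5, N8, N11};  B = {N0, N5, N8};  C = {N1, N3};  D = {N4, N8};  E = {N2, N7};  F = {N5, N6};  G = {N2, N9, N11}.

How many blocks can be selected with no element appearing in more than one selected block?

C, D, E, F are pairwise disjoint (C={N1,N3}; D={N4,N8}; E={N2,N7}; F={N5,N6}).
Every remaining block overlaps one of these, and no 5 of the listed blocks are pairwise disjoint, so 4 is the maximum.

4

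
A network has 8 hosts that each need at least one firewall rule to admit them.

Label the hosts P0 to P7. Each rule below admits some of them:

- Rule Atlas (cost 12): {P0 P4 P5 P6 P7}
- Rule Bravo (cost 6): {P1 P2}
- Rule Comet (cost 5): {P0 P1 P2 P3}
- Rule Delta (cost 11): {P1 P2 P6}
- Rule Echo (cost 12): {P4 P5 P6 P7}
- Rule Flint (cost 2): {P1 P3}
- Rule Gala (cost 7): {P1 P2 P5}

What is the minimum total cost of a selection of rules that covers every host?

Atlas, Comet together cover every host (Atlas ∪ Comet = {P0, P1, P2, P3, P4, P5, P6, P7}); total cost 12 + 5 = 17.
The greedy pick Flint, Atlas, Comet costs 19; no covering selection beats 17.

17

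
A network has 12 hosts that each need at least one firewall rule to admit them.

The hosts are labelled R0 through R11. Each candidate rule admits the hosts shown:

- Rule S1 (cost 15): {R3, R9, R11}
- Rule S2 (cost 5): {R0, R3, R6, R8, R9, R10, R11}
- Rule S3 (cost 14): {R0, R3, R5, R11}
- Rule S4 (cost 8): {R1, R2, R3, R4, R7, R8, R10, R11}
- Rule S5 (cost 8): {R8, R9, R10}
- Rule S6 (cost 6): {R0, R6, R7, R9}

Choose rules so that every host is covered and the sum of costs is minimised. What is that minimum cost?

S2, S3, S4 together cover every host (S2 ∪ S3 ∪ S4 = {R0, R1, R2, R3, R4, R5, R6, R7, R8, R9, R10, R11}); total cost 5 + 14 + 8 = 27.
No covering selection has total cost below 27.

27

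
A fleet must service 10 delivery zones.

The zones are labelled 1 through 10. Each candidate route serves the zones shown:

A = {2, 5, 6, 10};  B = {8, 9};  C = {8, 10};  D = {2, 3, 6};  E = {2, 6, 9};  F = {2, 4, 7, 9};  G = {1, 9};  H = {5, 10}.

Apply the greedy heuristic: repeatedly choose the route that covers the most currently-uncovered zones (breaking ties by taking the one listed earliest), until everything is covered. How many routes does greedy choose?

5

Greedy: pick A (covers 4 new) → pick F (covers 3 new) → pick B (covers 1 new) → pick D (covers 1 new) → pick G (covers 1 new). Total picks: 5.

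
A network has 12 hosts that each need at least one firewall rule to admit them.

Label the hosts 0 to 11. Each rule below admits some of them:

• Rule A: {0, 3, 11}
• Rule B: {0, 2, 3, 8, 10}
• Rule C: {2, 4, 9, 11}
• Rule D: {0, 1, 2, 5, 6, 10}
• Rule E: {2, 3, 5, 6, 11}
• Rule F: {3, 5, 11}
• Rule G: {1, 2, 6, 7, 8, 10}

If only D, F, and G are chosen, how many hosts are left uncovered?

2

Union of D, F, G = {0, 1, 2, 3, 5, 6, 7, 8, 10, 11}.
Not covered: 4, 9 — 2 hosts.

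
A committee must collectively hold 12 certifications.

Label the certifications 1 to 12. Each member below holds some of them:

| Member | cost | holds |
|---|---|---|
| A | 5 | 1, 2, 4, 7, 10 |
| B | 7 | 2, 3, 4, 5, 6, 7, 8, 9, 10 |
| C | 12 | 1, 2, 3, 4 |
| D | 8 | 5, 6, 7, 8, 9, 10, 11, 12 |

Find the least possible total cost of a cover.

C, D together cover every certification (C ∪ D = {1, 2, 3, 4, 5, 6, 7, 8, 9, 10, 11, 12}); total cost 12 + 8 = 20.
No covering selection has total cost below 20.

20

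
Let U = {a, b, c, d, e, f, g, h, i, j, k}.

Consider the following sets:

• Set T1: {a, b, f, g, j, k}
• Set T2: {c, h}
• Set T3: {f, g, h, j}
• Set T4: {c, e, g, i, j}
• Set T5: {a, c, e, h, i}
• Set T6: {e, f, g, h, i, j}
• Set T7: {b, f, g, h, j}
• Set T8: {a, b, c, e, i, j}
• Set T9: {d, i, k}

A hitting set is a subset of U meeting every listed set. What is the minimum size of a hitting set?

The 3 elements {c, g, i} hit every set.
No choice of 2 elements meets every set, so 3 is the minimum.

3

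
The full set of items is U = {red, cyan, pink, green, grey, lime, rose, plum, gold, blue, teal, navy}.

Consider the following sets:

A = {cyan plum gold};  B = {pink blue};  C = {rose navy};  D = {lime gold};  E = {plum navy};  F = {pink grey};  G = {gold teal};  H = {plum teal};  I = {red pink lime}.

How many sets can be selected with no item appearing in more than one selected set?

C, D, F, H are pairwise disjoint (C={rose,navy}; D={lime,gold}; F={pink,grey}; H={plum,teal}).
Every remaining set overlaps one of these, and no 5 of the listed sets are pairwise disjoint, so 4 is the maximum.

4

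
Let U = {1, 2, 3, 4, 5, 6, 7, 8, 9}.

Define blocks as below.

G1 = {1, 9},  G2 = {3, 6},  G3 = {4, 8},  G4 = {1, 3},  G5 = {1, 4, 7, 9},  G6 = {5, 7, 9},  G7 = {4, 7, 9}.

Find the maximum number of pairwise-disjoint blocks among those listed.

3

G2, G3, G6 are pairwise disjoint (G2={3,6}; G3={4,8}; G6={5,7,9}).
Every remaining block overlaps one of these, and no 4 of the listed blocks are pairwise disjoint, so 3 is the maximum.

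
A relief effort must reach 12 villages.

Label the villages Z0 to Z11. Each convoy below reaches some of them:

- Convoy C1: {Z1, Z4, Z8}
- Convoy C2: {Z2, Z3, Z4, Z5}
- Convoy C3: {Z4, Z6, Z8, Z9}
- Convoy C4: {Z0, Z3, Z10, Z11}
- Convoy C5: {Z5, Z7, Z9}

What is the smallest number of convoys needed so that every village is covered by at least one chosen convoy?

Take {C1, C2, C3, C4, C5}. Their union is {Z0, Z1, Z2, Z3, Z4, Z5, Z6, Z7, Z8, Z9, Z10, Z11}, which is all 12 villages.
No 4 of the 5 convoys cover everything (all 5 combinations miss at least one village), so 5 is optimal.

5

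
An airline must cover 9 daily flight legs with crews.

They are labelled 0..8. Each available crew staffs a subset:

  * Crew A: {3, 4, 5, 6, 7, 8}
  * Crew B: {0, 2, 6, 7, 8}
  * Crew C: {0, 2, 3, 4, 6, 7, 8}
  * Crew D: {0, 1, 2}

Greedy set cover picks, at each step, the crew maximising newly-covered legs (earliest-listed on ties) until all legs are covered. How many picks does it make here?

Greedy: pick C (covers 7 new) → pick A (covers 1 new) → pick D (covers 1 new). Total picks: 3.
(The true minimum cover uses only 2 crews, so greedy is not optimal here.)

3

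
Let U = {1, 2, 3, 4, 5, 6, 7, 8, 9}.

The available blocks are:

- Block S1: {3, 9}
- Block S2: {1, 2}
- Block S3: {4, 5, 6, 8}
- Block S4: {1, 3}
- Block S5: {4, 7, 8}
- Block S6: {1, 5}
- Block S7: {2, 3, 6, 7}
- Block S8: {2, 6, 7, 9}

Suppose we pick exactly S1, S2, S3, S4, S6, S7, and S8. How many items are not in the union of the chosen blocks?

0

Union of S1, S2, S3, S4, S6, S7, S8 = {1, 2, 3, 4, 5, 6, 7, 8, 9} — that's every item, so 0 are uncovered.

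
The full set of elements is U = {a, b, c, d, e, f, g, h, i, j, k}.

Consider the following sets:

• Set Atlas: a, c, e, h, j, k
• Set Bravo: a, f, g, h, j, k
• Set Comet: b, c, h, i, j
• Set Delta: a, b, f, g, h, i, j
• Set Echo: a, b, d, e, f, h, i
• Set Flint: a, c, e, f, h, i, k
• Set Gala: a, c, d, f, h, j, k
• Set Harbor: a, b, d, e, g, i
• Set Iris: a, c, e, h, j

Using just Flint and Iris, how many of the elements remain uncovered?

Union of Flint, Iris = {a, c, e, f, h, i, j, k}.
Not covered: b, d, g — 3 elements.

3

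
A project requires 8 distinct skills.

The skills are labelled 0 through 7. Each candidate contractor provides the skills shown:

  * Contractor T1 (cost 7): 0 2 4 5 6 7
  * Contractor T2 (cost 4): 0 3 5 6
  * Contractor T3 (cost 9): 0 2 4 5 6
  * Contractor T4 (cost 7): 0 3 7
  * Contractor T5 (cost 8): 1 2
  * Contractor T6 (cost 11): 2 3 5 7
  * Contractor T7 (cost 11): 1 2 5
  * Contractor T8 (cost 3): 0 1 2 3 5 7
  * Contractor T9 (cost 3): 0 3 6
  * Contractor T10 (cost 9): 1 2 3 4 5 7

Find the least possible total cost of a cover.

T1, T8 together cover every skill (T1 ∪ T8 = {0, 1, 2, 3, 4, 5, 6, 7}); total cost 7 + 3 = 10.
The greedy pick T8, T9, T1 costs 13; no covering selection beats 10.

10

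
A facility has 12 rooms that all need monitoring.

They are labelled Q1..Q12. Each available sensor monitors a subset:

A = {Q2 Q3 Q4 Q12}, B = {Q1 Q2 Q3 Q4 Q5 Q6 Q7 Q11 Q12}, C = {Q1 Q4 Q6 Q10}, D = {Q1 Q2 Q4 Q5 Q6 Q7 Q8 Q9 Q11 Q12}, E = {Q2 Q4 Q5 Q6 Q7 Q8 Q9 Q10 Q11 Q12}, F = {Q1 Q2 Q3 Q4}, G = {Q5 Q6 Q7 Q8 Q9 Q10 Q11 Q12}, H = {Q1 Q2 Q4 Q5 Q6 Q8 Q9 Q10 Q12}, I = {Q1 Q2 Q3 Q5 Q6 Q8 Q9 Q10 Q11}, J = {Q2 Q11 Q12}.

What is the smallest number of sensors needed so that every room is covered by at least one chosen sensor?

2

B and I together: B ∪ I = {Q1, Q2, Q3, Q4, Q5, Q6, Q7, Q8, Q9, Q10, Q11, Q12} — every room is covered.
No single sensor has all 12 rooms (the largest, D, has 10), so 2 is optimal.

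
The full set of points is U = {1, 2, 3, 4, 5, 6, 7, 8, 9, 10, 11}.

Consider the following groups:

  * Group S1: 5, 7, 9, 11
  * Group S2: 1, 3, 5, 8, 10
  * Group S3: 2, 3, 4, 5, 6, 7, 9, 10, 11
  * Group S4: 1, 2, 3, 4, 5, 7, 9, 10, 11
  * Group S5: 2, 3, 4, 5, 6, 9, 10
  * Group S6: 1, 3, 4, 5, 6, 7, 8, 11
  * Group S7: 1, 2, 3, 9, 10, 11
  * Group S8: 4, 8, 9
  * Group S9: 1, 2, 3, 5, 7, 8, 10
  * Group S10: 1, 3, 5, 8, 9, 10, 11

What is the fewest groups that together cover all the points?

S5 and S6 cover everything between them: the union {1, 2, 3, 4, 5, 6, 7, 8, 9, 10, 11} is all of U.
No single group has all 11 points (the largest, S3, has 9), so 2 is optimal.

2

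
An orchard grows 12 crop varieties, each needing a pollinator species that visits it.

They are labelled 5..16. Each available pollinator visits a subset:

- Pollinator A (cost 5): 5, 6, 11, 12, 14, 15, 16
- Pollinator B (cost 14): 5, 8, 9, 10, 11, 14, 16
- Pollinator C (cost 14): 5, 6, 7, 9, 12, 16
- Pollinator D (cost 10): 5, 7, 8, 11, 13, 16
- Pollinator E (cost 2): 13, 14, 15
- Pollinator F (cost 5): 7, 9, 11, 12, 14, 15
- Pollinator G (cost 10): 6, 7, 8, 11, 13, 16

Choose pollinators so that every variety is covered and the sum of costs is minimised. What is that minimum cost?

26

A, B, E, F together cover every variety (A ∪ B ∪ E ∪ F = {5, 6, 7, 8, 9, 10, 11, 12, 13, 14, 15, 16}); total cost 5 + 14 + 2 + 5 = 26.
No covering selection has total cost below 26.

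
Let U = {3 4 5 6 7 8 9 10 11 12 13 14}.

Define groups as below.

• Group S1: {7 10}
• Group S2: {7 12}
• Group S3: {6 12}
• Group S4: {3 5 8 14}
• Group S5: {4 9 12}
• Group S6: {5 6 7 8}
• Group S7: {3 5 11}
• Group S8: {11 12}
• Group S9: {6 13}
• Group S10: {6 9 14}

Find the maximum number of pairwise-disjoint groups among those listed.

4

S1, S5, S7, S9 are pairwise disjoint (S1={7,10}; S5={4,9,12}; S7={3,5,11}; S9={6,13}).
Every remaining group overlaps one of these, and no 5 of the listed groups are pairwise disjoint, so 4 is the maximum.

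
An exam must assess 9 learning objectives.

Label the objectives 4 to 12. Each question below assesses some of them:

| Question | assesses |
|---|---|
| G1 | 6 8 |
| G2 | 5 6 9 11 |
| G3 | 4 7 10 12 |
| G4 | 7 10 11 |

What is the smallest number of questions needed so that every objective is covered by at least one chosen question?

3

G1 and G2 and G3 together: G1 ∪ G2 ∪ G3 = {4, 5, 6, 7, 8, 9, 10, 11, 12} — every objective is covered.
Each question has at most 4 objectives, and 2·4 = 8 < 9 — so at least 3 questions are needed, and 3 is optimal.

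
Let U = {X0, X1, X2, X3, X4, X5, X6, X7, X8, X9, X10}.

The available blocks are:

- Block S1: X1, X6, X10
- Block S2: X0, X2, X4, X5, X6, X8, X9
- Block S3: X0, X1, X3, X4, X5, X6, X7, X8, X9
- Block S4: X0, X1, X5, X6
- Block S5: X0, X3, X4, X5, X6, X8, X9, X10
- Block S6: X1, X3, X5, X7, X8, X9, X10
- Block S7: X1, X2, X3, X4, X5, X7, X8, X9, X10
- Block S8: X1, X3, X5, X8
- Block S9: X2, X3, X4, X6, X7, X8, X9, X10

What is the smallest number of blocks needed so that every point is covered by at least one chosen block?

2

Take {S3, S9}. Their union is {X0, X1, X2, X3, X4, X5, X6, X7, X8, X9, X10}, which is all 11 points.
No single block has all 11 points (the largest, S3, has 9), so 2 is optimal.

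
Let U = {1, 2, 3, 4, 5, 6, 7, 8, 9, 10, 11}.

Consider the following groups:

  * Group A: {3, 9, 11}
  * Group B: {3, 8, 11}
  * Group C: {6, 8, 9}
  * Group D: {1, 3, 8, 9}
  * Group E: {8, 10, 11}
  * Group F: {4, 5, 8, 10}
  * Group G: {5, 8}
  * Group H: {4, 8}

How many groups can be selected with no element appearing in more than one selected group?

A, H are pairwise disjoint (A={3,9,11}; H={4,8}).
Every remaining group overlaps one of these, and no 3 of the listed groups are pairwise disjoint, so 2 is the maximum.

2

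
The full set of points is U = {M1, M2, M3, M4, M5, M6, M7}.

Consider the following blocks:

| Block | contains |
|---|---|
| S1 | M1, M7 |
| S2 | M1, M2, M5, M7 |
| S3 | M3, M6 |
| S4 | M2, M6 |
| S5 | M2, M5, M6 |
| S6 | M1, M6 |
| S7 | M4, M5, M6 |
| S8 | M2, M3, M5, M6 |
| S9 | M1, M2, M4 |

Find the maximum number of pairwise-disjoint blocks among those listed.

2

S1, S4 are pairwise disjoint (S1={M1,M7}; S4={M2,M6}).
Every remaining block overlaps one of these, and no 3 of the listed blocks are pairwise disjoint, so 2 is the maximum.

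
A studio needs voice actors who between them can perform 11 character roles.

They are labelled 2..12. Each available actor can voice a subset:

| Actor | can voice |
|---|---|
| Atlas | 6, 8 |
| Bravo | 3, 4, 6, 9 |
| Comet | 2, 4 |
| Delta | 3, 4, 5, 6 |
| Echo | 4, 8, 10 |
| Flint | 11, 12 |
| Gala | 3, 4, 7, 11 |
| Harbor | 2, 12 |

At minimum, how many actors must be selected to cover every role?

5

Take {Bravo, Delta, Echo, Gala, Harbor}. Their union is {2, 3, 4, 5, 6, 7, 8, 9, 10, 11, 12}, which is all 11 roles.
Only Delta contains 5, so Delta is forced; the remaining 7 roles need at least 4 more actors (each remaining actor adds at most 2) — so at least 5 actors are needed, and 5 is optimal.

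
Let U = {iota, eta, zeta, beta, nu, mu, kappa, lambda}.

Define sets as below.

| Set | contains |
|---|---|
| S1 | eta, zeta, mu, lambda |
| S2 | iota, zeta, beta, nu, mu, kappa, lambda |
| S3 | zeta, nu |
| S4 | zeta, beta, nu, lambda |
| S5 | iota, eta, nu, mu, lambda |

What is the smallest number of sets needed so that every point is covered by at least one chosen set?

S1 and S2 cover everything between them: the union {iota, eta, zeta, beta, nu, mu, kappa, lambda} is all of U.
No single set has all 8 points (the largest, S2, has 7), so 2 is optimal.

2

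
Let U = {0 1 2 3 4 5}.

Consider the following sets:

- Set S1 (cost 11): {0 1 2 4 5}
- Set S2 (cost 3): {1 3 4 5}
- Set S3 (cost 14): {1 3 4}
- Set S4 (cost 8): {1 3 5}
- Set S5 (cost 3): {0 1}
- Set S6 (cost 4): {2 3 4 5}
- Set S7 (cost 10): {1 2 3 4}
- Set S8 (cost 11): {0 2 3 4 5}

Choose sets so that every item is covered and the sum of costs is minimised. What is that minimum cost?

S5, S6 together cover every item (S5 ∪ S6 = {0, 1, 2, 3, 4, 5}); total cost 3 + 4 = 7.
The greedy pick S2, S5, S6 costs 10; no covering selection beats 7.

7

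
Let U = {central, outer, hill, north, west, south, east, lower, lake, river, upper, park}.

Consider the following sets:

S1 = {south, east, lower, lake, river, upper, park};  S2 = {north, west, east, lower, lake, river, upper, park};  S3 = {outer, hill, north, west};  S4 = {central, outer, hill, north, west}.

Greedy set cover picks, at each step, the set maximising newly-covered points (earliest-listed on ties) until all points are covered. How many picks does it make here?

3

Greedy: pick S2 (covers 8 new) → pick S4 (covers 3 new) → pick S1 (covers 1 new). Total picks: 3.
(The true minimum cover uses only 2 sets, so greedy is not optimal here.)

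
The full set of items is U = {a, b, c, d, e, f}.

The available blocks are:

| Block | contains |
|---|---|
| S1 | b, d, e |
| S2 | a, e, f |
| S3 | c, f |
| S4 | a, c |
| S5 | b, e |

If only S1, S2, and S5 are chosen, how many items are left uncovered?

Union of S1, S2, S5 = {a, b, d, e, f}.
Not covered: c — 1 item.

1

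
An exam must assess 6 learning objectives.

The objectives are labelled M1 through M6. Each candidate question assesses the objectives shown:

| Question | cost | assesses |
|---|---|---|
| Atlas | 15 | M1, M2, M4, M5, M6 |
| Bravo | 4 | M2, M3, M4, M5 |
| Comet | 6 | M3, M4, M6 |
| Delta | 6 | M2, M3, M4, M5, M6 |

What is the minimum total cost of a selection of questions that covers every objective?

Atlas, Bravo together cover every objective (Atlas ∪ Bravo = {M1, M2, M3, M4, M5, M6}); total cost 15 + 4 = 19.
The greedy pick Bravo, Comet, Atlas costs 25; no covering selection beats 19.

19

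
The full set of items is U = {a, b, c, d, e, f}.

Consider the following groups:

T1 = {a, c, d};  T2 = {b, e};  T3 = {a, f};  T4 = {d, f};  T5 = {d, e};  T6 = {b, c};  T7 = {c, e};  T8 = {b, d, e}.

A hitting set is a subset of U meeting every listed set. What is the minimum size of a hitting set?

Take H = {c, e, f}. Each listed group contains at least one of these, so H is a hitting set of size 3.
The groups T3, T5, T6 are pairwise disjoint, so any hitting set needs a separate item for each — at least 3. Hence 3 is optimal.

3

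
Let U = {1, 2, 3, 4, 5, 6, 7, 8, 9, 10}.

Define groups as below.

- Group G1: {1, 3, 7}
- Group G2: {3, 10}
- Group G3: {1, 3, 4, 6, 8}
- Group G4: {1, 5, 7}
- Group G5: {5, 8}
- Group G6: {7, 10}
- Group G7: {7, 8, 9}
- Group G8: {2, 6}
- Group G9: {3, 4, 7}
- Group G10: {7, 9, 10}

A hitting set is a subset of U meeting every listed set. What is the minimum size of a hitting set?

The 4 elements {3, 5, 6, 7} hit every group.
No choice of 3 elements meets every group, so 4 is the minimum.

4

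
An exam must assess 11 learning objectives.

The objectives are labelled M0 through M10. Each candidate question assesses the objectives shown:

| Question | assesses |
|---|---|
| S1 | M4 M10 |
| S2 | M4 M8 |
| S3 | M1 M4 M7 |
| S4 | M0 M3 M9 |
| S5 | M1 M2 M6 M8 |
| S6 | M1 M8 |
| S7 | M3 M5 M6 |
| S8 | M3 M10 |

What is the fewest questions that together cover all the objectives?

Take {S1, S3, S4, S5, S7}. Their union is {M0, M1, M2, M3, M4, M5, M6, M7, M8, M9, M10}, which is all 11 objectives.
No 4 of the 8 questions cover everything (all 70 combinations miss at least one objective), so 5 is optimal.

5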